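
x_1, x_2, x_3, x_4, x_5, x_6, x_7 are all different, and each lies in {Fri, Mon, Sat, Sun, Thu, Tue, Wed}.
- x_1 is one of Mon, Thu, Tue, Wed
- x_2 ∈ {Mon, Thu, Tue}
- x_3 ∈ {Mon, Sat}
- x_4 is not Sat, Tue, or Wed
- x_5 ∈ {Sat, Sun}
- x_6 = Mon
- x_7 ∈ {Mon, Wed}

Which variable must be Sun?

x_6 must be Mon (only option left). Eliminate Mon elsewhere: x_1, x_2, x_3, x_4, x_7.
x_7 must be Wed (only option left). Strike Wed from x_1.
x_3 must be Sat (only option left). So x_5 can't be Sat.
So Sun goes to x_5.

x_5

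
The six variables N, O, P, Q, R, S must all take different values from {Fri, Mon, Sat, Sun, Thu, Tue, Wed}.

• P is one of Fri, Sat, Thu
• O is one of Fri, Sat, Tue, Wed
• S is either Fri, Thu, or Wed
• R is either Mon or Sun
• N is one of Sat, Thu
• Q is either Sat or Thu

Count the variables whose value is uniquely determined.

3

N and Q share exactly the 2 values {Sat, Thu}; by pigeonhole those values go to them, so strike Sat, Thu from O, P, S.
P must be Fri (only option left). Eliminate Fri elsewhere: O, S.
S has just one choice, so S = Wed. Remove Wed from O.
O has just one choice, so O = Tue.
Determined: O=Tue, P=Fri, S=Wed. The other variables each still have more than one consistent value. That makes 3.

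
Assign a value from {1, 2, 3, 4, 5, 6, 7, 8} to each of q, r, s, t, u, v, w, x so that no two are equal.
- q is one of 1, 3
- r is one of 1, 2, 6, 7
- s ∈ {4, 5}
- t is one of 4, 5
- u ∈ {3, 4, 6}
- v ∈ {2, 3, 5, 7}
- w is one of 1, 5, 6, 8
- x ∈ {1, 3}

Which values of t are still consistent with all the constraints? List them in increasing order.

Among the 8 variables, 8 fits only w (and all 8 values in {1, 2, 3, 4, 5, 6, 7, 8} must be used), so w = 8.
q and x share exactly the 2 values {1, 3}; by pigeonhole those values go to them, so strike 1, 3 from r, u, v.
s and t between them cover only {4, 5} — a naked pair. Remove those values from u, v.
u's domain is down to {6}, so u = 6. Eliminate 6 elsewhere: r.
No further eliminations apply; t can still be any of 4, 5.

4, 5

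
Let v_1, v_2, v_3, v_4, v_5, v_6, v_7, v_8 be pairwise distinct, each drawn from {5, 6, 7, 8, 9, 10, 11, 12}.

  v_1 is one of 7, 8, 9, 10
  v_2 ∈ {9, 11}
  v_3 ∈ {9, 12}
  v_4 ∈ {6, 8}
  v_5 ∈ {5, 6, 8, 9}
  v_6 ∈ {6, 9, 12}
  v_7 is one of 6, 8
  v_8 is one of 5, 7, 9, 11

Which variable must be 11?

v_2

The 8 variables draw from only 8 values {5, 6, 7, 8, 9, 10, 11, 12}, so each is used; only v_1 can be 10, hence v_1 = 10.
Among the 7 still-open variables, 7 fits only v_8 (and all 7 values in {5, 6, 7, 8, 9, 11, 12} must be used), so v_8 = 7.
The 6 still-open variables together cover exactly {5, 6, 8, 9, 11, 12} — 6 values for 6 variables — and 5 appears only in v_5's list, so v_5 = 5.
Among the 5 still-open variables, 11 fits only v_2 (and all 5 values in {6, 8, 9, 11, 12} must be used), so v_2 = 11.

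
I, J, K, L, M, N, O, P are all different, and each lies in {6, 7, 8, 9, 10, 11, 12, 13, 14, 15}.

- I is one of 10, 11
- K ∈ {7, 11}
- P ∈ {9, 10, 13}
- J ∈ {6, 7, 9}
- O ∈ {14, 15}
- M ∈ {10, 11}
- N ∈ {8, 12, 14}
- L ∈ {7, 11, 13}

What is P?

9

The 2 variables I and M are confined to {10, 11}, which locks those values in; drop them from K, L, P.
K has just one choice, so K = 7. So J, L can't be 7.
L must be 13 (only option left). So P can't be 13.
So P = 9.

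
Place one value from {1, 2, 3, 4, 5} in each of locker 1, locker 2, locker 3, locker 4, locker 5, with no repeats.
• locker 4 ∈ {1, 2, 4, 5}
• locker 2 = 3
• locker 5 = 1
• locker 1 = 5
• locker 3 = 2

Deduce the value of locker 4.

4

locker 1 has just one choice, so locker 1 = 5. Eliminate 5 elsewhere: locker 4.
That leaves locker 2 = 3.
That leaves locker 3 = 2. Eliminate 2 elsewhere: locker 4.
That leaves locker 5 = 1. Remove 1 from locker 4.
So locker 4 = 4.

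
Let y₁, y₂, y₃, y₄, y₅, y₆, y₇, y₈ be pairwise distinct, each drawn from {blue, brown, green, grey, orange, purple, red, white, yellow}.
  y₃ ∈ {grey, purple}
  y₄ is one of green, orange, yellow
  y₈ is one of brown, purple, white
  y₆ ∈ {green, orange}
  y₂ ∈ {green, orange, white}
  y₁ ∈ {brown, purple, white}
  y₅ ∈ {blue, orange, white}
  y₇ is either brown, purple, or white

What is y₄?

yellow

The 8 variables together cover exactly {blue, brown, green, grey, orange, purple, white, yellow} — 8 values for 8 variables — and blue appears only in y₅'s list, so y₅ = blue.
Among the 7 still-open variables, grey fits only y₃ (and all 7 values in {brown, green, grey, orange, purple, white, yellow} must be used), so y₃ = grey.
The 6 still-open variables draw from only 6 values {brown, green, orange, purple, white, yellow}, so each is used; only y₄ can be yellow, hence y₄ = yellow.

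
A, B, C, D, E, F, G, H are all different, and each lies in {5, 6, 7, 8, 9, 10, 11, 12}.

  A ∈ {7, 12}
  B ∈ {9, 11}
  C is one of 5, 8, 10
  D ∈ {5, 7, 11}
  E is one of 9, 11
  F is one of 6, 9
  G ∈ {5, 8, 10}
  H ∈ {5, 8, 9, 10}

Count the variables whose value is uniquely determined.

3

Among the 8 variables, 6 fits only F (and all 8 values in {5, 6, 7, 8, 9, 10, 11, 12} must be used), so F = 6.
Among the 7 still-open variables, 12 fits only A (and all 7 values in {5, 7, 8, 9, 10, 11, 12} must be used), so A = 12.
The 6 still-open variables together cover exactly {5, 7, 8, 9, 10, 11} — 6 values for 6 variables — and 7 appears only in D's list, so D = 7.
B and E share exactly the 2 values {9, 11}; by pigeonhole those values go to them, so strike 9, 11 from H.
Determined: A=12, D=7, F=6. The other variables each still have more than one consistent value. That makes 3.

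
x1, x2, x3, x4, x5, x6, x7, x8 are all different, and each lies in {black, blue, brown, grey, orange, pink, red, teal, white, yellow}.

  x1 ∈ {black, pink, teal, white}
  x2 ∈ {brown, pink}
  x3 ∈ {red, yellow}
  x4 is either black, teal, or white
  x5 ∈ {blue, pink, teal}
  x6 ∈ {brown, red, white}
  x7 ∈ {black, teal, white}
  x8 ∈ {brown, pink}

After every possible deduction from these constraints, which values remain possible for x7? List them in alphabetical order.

The 8 variables draw from only 8 values {black, blue, brown, pink, red, teal, white, yellow}, so each is used; only x5 can be blue, hence x5 = blue.
Among the 7 still-open variables, yellow fits only x3 (and all 7 values in {black, brown, pink, red, teal, white, yellow} must be used), so x3 = yellow.
Among the 6 still-open variables, red fits only x6 (and all 6 values in {black, brown, pink, red, teal, white} must be used), so x6 = red.
The 2 variables x2 and x8 are confined to {brown, pink}, which locks those values in; drop them from x1.
No further eliminations apply; x7 can still be any of black, teal, white.

black, teal, white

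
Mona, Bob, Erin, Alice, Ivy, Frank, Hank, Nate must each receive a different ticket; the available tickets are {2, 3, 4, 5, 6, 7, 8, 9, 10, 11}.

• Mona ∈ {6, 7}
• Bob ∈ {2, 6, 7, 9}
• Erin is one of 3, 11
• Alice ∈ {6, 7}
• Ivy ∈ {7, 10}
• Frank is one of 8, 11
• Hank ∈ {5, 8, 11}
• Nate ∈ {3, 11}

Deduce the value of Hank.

5

The 2 variables Mona and Alice are confined to {6, 7}, which locks those values in; drop them from Bob, Ivy.
That leaves Ivy = 10.
Erin and Nate between them cover only {3, 11} — a naked pair. Remove those values from Frank, Hank.
Frank must be 8 (only option left). Remove 8 from Hank.
So Hank = 5.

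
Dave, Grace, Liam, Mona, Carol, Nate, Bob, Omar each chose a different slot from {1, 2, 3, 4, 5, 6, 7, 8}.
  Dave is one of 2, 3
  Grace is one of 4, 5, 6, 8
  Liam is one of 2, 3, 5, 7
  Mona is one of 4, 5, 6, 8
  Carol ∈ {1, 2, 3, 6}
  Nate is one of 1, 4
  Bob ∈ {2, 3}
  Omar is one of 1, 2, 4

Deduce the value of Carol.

Among the 8 variables, 7 fits only Liam (and all 8 values in {1, 2, 3, 4, 5, 6, 7, 8} must be used), so Liam = 7.
The 2 variables Dave and Bob are confined to {2, 3}, which locks those values in; drop them from Carol, Omar.
The 2 variables Nate and Omar are confined to {1, 4}, which locks those values in; drop them from Grace, Mona, Carol.
So Carol = 6.

6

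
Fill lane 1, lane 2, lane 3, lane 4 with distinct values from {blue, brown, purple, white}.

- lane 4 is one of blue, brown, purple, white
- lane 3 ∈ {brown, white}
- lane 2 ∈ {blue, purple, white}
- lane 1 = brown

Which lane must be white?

lane 1 has just one choice, so lane 1 = brown. Remove brown from lane 3, lane 4.
So white goes to lane 3.

lane 3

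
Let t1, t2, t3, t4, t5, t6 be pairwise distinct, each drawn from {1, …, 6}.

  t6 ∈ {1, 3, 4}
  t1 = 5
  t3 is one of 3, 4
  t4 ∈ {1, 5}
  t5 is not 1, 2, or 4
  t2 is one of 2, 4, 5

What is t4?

1

t1 has just one choice, so t1 = 5. Remove 5 from t2, t4, t5.
So t4 = 1.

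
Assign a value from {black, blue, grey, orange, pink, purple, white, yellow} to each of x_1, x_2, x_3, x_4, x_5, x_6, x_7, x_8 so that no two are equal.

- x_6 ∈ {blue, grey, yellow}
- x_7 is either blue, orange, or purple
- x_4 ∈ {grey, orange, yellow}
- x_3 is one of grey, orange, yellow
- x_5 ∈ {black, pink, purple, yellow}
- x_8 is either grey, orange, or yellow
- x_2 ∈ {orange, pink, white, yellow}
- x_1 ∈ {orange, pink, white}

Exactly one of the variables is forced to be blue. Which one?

The 8 variables together cover exactly {black, blue, grey, orange, pink, purple, white, yellow} — 8 values for 8 variables — and black appears only in x_5's list, so x_5 = black.
The 7 still-open variables together cover exactly {blue, grey, orange, pink, purple, white, yellow} — 7 values for 7 variables — and purple appears only in x_7's list, so x_7 = purple.
Among the 6 still-open variables, blue fits only x_6 (and all 6 values in {blue, grey, orange, pink, white, yellow} must be used), so x_6 = blue.

x_6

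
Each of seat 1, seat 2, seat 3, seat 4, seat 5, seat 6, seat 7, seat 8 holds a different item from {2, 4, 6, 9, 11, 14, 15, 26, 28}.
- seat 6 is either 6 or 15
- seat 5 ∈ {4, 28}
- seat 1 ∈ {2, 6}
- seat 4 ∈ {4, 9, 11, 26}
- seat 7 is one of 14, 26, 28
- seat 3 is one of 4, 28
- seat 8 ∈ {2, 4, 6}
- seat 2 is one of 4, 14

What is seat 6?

The 2 variables seat 3 and seat 5 are confined to {4, 28}, which locks those values in; drop them from seat 2, seat 4, seat 7, seat 8.
seat 2 must be 14 (only option left). Strike 14 from seat 7.
That leaves seat 7 = 26. Remove 26 from seat 4.
seat 1 and seat 8 share exactly the 2 values {2, 6}; by pigeonhole those values go to them, so strike 2, 6 from seat 6.
So seat 6 = 15.

15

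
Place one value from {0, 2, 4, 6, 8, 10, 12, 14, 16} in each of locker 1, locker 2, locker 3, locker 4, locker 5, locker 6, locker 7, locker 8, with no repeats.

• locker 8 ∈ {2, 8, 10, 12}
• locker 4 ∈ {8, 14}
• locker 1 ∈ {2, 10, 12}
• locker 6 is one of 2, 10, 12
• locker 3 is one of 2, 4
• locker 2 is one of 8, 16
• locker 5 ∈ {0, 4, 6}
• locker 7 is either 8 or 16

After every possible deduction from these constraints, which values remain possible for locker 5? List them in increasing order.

locker 2 and locker 7 share exactly the 2 values {8, 16}; by pigeonhole those values go to them, so strike 8, 16 from locker 4, locker 8.
locker 4's domain is down to {14}, so locker 4 = 14.
locker 1, locker 6, locker 8 between them cover only {2, 10, 12} — a naked triple. Remove those values from locker 3.
locker 3 must be 4 (only option left). Remove 4 from locker 5.
No further eliminations apply; locker 5 can still be any of 0, 6.

0, 6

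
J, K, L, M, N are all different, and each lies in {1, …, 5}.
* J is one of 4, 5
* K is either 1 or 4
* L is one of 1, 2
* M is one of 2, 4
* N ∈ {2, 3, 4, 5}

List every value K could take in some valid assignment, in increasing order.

1, 4

The 5 variables together cover exactly {1, 2, 3, 4, 5} — 5 values for 5 variables — and 3 appears only in N's list, so N = 3.
Among the 4 still-open variables, 5 fits only J (and all 4 values in {1, 2, 4, 5} must be used), so J = 5.
No further eliminations apply; K can still be any of 1, 4.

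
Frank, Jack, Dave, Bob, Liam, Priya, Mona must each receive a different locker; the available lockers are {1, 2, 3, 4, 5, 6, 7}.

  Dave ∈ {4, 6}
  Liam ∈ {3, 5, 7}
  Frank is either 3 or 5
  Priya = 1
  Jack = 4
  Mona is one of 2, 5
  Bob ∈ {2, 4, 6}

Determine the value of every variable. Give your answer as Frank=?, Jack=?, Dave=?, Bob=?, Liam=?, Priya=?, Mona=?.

Jack has just one choice, so Jack = 4. So Dave, Bob can't be 4.
Dave's domain is down to {6}, so Dave = 6. Eliminate 6 elsewhere: Bob.
Bob has just one choice, so Bob = 2. Remove 2 from Mona.
Priya must be 1 (only option left).
Mona's domain is down to {5}, so Mona = 5. So Frank, Liam can't be 5.
That leaves Frank = 3. Eliminate 3 elsewhere: Liam.
That leaves Liam = 7.

Frank=3, Jack=4, Dave=6, Bob=2, Liam=7, Priya=1, Mona=5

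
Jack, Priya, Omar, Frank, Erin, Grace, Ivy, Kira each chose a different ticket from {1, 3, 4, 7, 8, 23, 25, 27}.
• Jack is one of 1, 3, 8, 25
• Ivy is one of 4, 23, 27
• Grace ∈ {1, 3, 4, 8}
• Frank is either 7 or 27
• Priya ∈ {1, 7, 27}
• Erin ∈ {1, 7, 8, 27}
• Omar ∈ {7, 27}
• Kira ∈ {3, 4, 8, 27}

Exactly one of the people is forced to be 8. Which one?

Erin

The 8 variables together cover exactly {1, 3, 4, 7, 8, 23, 25, 27} — 8 values for 8 variables — and 23 appears only in Ivy's list, so Ivy = 23.
Among the 7 still-open variables, 25 fits only Jack (and all 7 values in {1, 3, 4, 7, 8, 25, 27} must be used), so Jack = 25.
Omar and Frank share exactly the 2 values {7, 27}; by pigeonhole those values go to them, so strike 7, 27 from Priya, Erin, Kira.
That leaves Priya = 1. So Erin, Grace can't be 1.
So 8 goes to Erin.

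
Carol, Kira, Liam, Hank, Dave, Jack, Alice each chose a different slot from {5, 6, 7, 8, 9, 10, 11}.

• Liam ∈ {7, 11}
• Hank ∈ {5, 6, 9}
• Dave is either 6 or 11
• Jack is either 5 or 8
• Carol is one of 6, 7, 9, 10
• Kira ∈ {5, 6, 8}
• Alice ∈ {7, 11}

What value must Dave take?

6

Among the 7 variables, 10 fits only Carol (and all 7 values in {5, 6, 7, 8, 9, 10, 11} must be used), so Carol = 10.
The 6 still-open variables together cover exactly {5, 6, 7, 8, 9, 11} — 6 values for 6 variables — and 9 appears only in Hank's list, so Hank = 9.
Liam and Alice share exactly the 2 values {7, 11}; by pigeonhole those values go to them, so strike 7, 11 from Dave.
So Dave = 6.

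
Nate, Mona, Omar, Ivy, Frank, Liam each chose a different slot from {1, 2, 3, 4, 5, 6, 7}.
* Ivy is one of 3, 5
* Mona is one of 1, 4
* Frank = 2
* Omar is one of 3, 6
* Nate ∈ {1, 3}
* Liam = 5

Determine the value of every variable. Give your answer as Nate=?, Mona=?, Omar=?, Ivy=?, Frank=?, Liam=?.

Nate=1, Mona=4, Omar=6, Ivy=3, Frank=2, Liam=5

Frank's domain is down to {2}, so Frank = 2.
Liam has just one choice, so Liam = 5. So Ivy can't be 5.
That leaves Ivy = 3. So Nate, Omar can't be 3.
That leaves Nate = 1. Remove 1 from Mona.
Mona has just one choice, so Mona = 4.
Omar has just one choice, so Omar = 6.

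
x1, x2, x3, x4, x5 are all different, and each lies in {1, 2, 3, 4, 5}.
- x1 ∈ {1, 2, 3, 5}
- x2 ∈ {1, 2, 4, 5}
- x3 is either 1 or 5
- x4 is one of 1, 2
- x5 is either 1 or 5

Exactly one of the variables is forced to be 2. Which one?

x4

The 5 variables draw from only 5 values {1, 2, 3, 4, 5}, so each is used; only x1 can be 3, hence x1 = 3.
The 4 still-open variables draw from only 4 values {1, 2, 4, 5}, so each is used; only x2 can be 4, hence x2 = 4.
Among the 3 still-open variables, 2 fits only x4 (and all 3 values in {1, 2, 5} must be used), so x4 = 2.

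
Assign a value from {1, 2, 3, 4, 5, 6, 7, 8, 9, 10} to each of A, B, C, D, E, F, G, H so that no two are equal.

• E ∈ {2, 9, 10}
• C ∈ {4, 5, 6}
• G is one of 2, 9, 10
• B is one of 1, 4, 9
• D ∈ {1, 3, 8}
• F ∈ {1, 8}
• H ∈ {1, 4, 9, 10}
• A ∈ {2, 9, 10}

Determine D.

3

A, E, G between them cover only {2, 9, 10} — a naked triple. Remove those values from B, H.
B and H share exactly the 2 values {1, 4}; by pigeonhole those values go to them, so strike 1, 4 from C, D, F.
That leaves F = 8. So D can't be 8.
So D = 3.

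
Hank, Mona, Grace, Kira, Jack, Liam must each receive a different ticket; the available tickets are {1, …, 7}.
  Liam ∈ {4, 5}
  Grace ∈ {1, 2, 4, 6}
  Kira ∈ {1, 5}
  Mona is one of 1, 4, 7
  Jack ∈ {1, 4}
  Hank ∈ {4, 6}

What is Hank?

The 6 variables together cover exactly {1, 2, 4, 5, 6, 7} — 6 values for 6 variables — and 2 appears only in Grace's list, so Grace = 2.
Among the 5 still-open variables, 6 fits only Hank (and all 5 values in {1, 4, 5, 6, 7} must be used), so Hank = 6.

6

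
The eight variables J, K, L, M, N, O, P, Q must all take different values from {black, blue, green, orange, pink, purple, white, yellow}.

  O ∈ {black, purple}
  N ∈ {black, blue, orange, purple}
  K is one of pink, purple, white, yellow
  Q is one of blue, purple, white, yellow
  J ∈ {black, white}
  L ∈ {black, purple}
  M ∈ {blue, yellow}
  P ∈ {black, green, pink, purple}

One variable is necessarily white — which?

The 8 variables together cover exactly {black, blue, green, orange, pink, purple, white, yellow} — 8 values for 8 variables — and green appears only in P's list, so P = green.
Among the 7 still-open variables, orange fits only N (and all 7 values in {black, blue, orange, pink, purple, white, yellow} must be used), so N = orange.
The 6 still-open variables draw from only 6 values {black, blue, pink, purple, white, yellow}, so each is used; only K can be pink, hence K = pink.
The 2 variables L and O are confined to {black, purple}, which locks those values in; drop them from J, Q.
So white goes to J.

J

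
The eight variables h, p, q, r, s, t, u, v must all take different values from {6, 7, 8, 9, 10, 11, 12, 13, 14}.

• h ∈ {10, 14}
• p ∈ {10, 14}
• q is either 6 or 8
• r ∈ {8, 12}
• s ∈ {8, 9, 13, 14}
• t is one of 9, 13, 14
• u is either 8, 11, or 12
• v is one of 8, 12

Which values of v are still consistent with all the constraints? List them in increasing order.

8, 12

Among the 8 variables, 6 fits only q (and all 8 values in {6, 8, 9, 10, 11, 12, 13, 14} must be used), so q = 6.
Among the 7 still-open variables, 11 fits only u (and all 7 values in {8, 9, 10, 11, 12, 13, 14} must be used), so u = 11.
h and p between them cover only {10, 14} — a naked pair. Remove those values from s, t.
r and v between them cover only {8, 12} — a naked pair. Remove those values from s.
No further eliminations apply; v can still be any of 8, 12.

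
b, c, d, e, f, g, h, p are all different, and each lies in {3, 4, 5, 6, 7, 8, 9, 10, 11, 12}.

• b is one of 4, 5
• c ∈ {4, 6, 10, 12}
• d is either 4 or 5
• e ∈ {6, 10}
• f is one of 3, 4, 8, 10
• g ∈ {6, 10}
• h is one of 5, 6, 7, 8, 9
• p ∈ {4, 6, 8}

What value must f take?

3

b and d share exactly the 2 values {4, 5}; by pigeonhole those values go to them, so strike 4, 5 from c, f, h, p.
e and g between them cover only {6, 10} — a naked pair. Remove those values from c, f, h, p.
c's domain is down to {12}, so c = 12.
That leaves p = 8. Remove 8 from f, h.
So f = 3.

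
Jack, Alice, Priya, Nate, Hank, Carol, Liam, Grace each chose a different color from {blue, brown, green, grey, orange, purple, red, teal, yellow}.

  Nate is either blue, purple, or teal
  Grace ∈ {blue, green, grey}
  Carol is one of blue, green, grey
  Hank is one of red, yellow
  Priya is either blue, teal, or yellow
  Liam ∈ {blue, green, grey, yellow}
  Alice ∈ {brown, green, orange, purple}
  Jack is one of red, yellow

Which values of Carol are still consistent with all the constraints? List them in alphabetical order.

The 2 variables Jack and Hank are confined to {red, yellow}, which locks those values in; drop them from Priya, Liam.
The 3 variables Carol, Liam, Grace are confined to {blue, green, grey}, which locks those values in; drop them from Alice, Priya, Nate.
That leaves Priya = teal. Remove teal from Nate.
Nate must be purple (only option left). Eliminate purple elsewhere: Alice.
No further eliminations apply; Carol can still be any of blue, green, grey.

blue, green, grey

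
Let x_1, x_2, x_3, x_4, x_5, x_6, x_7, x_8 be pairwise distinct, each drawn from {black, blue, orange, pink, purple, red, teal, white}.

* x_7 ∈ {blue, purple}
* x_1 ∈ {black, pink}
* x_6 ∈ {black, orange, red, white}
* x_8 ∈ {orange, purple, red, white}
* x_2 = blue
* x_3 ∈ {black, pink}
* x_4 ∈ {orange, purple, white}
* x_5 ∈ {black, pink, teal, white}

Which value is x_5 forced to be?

x_2 must be blue (only option left). Eliminate blue elsewhere: x_7.
That leaves x_7 = purple. Strike purple from x_4, x_8.
The 6 still-open variables together cover exactly {black, orange, pink, red, teal, white} — 6 values for 6 variables — and teal appears only in x_5's list, so x_5 = teal.

teal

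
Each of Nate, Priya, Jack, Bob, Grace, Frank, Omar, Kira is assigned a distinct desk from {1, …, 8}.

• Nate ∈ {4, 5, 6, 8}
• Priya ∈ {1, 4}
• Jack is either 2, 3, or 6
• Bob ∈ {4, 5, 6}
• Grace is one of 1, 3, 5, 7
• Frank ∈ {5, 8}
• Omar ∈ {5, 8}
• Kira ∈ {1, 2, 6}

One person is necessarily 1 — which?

The 8 variables together cover exactly {1, 2, 3, 4, 5, 6, 7, 8} — 8 values for 8 variables — and 7 appears only in Grace's list, so Grace = 7.
The 7 still-open variables draw from only 7 values {1, 2, 3, 4, 5, 6, 8}, so each is used; only Jack can be 3, hence Jack = 3.
Among the 6 still-open variables, 2 fits only Kira (and all 6 values in {1, 2, 4, 5, 6, 8} must be used), so Kira = 2.
The 5 still-open variables draw from only 5 values {1, 4, 5, 6, 8}, so each is used; only Priya can be 1, hence Priya = 1.

Priya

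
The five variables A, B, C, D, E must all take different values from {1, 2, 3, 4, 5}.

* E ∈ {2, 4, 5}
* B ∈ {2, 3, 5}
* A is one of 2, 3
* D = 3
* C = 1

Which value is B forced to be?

C's domain is down to {1}, so C = 1.
D's domain is down to {3}, so D = 3. Remove 3 from A, B.
A must be 2 (only option left). Remove 2 from B, E.
So B = 5.

5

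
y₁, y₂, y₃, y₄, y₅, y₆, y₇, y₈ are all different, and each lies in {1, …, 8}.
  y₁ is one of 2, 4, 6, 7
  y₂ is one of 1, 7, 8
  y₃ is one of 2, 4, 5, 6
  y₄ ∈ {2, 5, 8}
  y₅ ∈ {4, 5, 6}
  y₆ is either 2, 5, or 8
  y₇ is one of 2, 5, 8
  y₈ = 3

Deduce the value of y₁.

y₈'s domain is down to {3}, so y₈ = 3.
The 7 still-open variables draw from only 7 values {1, 2, 4, 5, 6, 7, 8}, so each is used; only y₂ can be 1, hence y₂ = 1.
The 6 still-open variables draw from only 6 values {2, 4, 5, 6, 7, 8}, so each is used; only y₁ can be 7, hence y₁ = 7.

7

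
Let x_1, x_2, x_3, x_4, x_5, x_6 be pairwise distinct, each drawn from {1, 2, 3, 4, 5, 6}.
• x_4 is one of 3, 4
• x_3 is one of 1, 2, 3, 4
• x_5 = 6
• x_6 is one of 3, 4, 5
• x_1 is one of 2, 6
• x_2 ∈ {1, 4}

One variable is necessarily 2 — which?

x_1

x_5 has just one choice, so x_5 = 6. Strike 6 from x_1.
So 2 goes to x_1.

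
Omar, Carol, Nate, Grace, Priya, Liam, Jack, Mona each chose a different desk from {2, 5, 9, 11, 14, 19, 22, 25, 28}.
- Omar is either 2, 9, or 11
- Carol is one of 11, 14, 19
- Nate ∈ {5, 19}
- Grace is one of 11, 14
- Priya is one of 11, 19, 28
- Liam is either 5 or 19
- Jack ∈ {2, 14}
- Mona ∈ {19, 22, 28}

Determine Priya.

28

The 8 variables together cover exactly {2, 5, 9, 11, 14, 19, 22, 28} — 8 values for 8 variables — and 9 appears only in Omar's list, so Omar = 9.
The 7 still-open variables together cover exactly {2, 5, 11, 14, 19, 22, 28} — 7 values for 7 variables — and 2 appears only in Jack's list, so Jack = 2.
The 6 still-open variables draw from only 6 values {5, 11, 14, 19, 22, 28}, so each is used; only Mona can be 22, hence Mona = 22.
The 5 still-open variables draw from only 5 values {5, 11, 14, 19, 28}, so each is used; only Priya can be 28, hence Priya = 28.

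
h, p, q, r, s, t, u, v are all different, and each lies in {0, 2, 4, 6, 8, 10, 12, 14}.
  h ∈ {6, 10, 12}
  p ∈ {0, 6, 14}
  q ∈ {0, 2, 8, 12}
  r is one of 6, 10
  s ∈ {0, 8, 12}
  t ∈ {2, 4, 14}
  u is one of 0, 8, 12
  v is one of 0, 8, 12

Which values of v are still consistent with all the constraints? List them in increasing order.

Among the 8 variables, 4 fits only t (and all 8 values in {0, 2, 4, 6, 8, 10, 12, 14} must be used), so t = 4.
The 7 still-open variables together cover exactly {0, 2, 6, 8, 10, 12, 14} — 7 values for 7 variables — and 2 appears only in q's list, so q = 2.
The 6 still-open variables together cover exactly {0, 6, 8, 10, 12, 14} — 6 values for 6 variables — and 14 appears only in p's list, so p = 14.
s, u, v share exactly the 3 values {0, 8, 12}; by pigeonhole those values go to them, so strike 0, 8, 12 from h.
No further eliminations apply; v can still be any of 0, 8, 12.

0, 8, 12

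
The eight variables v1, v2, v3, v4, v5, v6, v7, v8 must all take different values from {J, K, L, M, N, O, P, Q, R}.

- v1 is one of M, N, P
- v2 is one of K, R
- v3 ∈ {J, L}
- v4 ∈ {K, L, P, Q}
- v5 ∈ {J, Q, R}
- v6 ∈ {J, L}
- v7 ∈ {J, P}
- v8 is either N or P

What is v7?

Among the 8 variables, M fits only v1 (and all 8 values in {J, K, L, M, N, P, Q, R} must be used), so v1 = M.
The 7 still-open variables together cover exactly {J, K, L, N, P, Q, R} — 7 values for 7 variables — and N appears only in v8's list, so v8 = N.
v3 and v6 share exactly the 2 values {J, L}; by pigeonhole those values go to them, so strike J, L from v4, v5, v7.
So v7 = P.

P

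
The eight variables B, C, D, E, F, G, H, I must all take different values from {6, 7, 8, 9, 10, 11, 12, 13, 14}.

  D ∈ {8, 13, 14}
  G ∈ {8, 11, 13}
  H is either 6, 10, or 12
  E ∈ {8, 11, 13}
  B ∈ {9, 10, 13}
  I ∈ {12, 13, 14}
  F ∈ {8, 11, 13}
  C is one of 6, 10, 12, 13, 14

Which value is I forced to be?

Among the 8 variables, 9 fits only B (and all 8 values in {6, 8, 9, 10, 11, 12, 13, 14} must be used), so B = 9.
E, F, G between them cover only {8, 11, 13} — a naked triple. Remove those values from C, D, I.
That leaves D = 14. Remove 14 from C, I.
So I = 12.

12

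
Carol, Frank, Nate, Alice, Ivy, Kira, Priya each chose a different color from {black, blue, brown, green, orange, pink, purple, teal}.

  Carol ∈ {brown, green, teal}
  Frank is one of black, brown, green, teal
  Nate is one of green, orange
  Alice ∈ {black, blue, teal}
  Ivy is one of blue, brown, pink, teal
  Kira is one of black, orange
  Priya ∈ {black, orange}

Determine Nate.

Among the 7 variables, pink fits only Ivy (and all 7 values in {black, blue, brown, green, orange, pink, teal} must be used), so Ivy = pink.
Among the 6 still-open variables, blue fits only Alice (and all 6 values in {black, blue, brown, green, orange, teal} must be used), so Alice = blue.
Kira and Priya between them cover only {black, orange} — a naked pair. Remove those values from Frank, Nate.
So Nate = green.

green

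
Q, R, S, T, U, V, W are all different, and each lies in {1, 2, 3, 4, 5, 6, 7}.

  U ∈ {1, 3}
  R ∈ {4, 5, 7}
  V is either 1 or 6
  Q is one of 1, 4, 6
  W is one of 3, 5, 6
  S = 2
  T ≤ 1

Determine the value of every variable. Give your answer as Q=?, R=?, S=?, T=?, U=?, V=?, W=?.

Q=4, R=7, S=2, T=1, U=3, V=6, W=5

S must be 2 (only option left).
T's domain is down to {1}, so T = 1. Remove 1 from Q, U, V.
U must be 3 (only option left). Eliminate 3 elsewhere: W.
V must be 6 (only option left). So Q, W can't be 6.
W's domain is down to {5}, so W = 5. Remove 5 from R.
Q has just one choice, so Q = 4. So R can't be 4.
R's domain is down to {7}, so R = 7.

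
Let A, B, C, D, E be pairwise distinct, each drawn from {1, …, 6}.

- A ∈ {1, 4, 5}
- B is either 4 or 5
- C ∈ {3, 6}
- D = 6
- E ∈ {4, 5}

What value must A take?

1

D has just one choice, so D = 6. Eliminate 6 elsewhere: C.
C has just one choice, so C = 3.
The 3 still-open variables together cover exactly {1, 4, 5} — 3 values for 3 variables — and 1 appears only in A's list, so A = 1.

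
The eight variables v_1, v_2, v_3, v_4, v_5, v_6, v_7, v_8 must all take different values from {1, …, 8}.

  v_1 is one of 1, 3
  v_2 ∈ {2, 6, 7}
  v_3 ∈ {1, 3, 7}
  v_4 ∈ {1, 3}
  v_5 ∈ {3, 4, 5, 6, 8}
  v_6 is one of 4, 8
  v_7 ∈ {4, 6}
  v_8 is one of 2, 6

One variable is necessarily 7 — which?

The 8 variables together cover exactly {1, 2, 3, 4, 5, 6, 7, 8} — 8 values for 8 variables — and 5 appears only in v_5's list, so v_5 = 5.
The 7 still-open variables together cover exactly {1, 2, 3, 4, 6, 7, 8} — 7 values for 7 variables — and 8 appears only in v_6's list, so v_6 = 8.
The 6 still-open variables draw from only 6 values {1, 2, 3, 4, 6, 7}, so each is used; only v_7 can be 4, hence v_7 = 4.
The 2 variables v_1 and v_4 are confined to {1, 3}, which locks those values in; drop them from v_3.
So 7 goes to v_3.

v_3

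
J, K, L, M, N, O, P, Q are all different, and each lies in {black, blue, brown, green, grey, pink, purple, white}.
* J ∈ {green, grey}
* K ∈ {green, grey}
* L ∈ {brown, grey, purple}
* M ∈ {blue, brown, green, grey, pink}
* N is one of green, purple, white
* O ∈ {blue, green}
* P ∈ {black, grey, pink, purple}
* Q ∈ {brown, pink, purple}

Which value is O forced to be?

blue

The 8 variables together cover exactly {black, blue, brown, green, grey, pink, purple, white} — 8 values for 8 variables — and black appears only in P's list, so P = black.
Among the 7 still-open variables, white fits only N (and all 7 values in {blue, brown, green, grey, pink, purple, white} must be used), so N = white.
J and K share exactly the 2 values {green, grey}; by pigeonhole those values go to them, so strike green, grey from L, M, O.
So O = blue.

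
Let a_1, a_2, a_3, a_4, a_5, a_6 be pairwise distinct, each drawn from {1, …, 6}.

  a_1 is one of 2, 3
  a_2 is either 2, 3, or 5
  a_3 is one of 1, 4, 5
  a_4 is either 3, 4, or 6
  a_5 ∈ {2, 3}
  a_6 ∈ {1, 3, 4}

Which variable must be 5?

a_2

The 6 variables draw from only 6 values {1, 2, 3, 4, 5, 6}, so each is used; only a_4 can be 6, hence a_4 = 6.
a_1 and a_5 share exactly the 2 values {2, 3}; by pigeonhole those values go to them, so strike 2, 3 from a_2, a_6.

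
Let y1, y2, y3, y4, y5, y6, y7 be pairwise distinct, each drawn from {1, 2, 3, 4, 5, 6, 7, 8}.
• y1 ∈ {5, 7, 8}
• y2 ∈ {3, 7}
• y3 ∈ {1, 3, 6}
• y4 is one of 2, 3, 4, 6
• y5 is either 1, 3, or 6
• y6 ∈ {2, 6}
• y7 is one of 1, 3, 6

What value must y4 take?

4

The 3 variables y3, y5, y7 are confined to {1, 3, 6}, which locks those values in; drop them from y2, y4, y6.
y2's domain is down to {7}, so y2 = 7. Eliminate 7 elsewhere: y1.
y6 has just one choice, so y6 = 2. Strike 2 from y4.
So y4 = 4.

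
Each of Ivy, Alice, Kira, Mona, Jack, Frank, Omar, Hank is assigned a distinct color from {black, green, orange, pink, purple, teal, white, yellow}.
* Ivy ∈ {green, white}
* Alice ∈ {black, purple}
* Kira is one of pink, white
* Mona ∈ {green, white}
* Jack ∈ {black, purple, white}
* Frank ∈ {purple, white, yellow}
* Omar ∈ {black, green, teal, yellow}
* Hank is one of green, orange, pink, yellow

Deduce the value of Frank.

The 8 variables draw from only 8 values {black, green, orange, pink, purple, teal, white, yellow}, so each is used; only Hank can be orange, hence Hank = orange.
The 7 still-open variables together cover exactly {black, green, pink, purple, teal, white, yellow} — 7 values for 7 variables — and pink appears only in Kira's list, so Kira = pink.
The 6 still-open variables together cover exactly {black, green, purple, teal, white, yellow} — 6 values for 6 variables — and teal appears only in Omar's list, so Omar = teal.
Among the 5 still-open variables, yellow fits only Frank (and all 5 values in {black, green, purple, white, yellow} must be used), so Frank = yellow.

yellow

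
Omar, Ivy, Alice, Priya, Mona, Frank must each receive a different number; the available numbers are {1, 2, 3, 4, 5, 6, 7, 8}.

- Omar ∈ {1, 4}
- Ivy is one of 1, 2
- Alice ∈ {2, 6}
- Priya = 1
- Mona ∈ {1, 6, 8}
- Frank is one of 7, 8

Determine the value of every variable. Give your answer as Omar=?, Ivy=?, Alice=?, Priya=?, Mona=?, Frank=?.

Priya has just one choice, so Priya = 1. Remove 1 from Omar, Ivy, Mona.
Omar has just one choice, so Omar = 4.
Ivy's domain is down to {2}, so Ivy = 2. Strike 2 from Alice.
That leaves Alice = 6. Eliminate 6 elsewhere: Mona.
Mona has just one choice, so Mona = 8. Eliminate 8 elsewhere: Frank.
Frank's domain is down to {7}, so Frank = 7.

Omar=4, Ivy=2, Alice=6, Priya=1, Mona=8, Frank=7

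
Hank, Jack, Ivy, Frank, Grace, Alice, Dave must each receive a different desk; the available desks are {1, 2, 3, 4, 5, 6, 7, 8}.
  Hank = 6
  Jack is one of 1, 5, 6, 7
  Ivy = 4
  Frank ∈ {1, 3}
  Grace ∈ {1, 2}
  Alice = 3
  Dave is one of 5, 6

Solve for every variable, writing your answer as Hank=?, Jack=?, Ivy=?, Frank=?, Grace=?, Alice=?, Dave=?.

Hank=6, Jack=7, Ivy=4, Frank=1, Grace=2, Alice=3, Dave=5

Hank's domain is down to {6}, so Hank = 6. Strike 6 from Jack, Dave.
Ivy has just one choice, so Ivy = 4.
Alice has just one choice, so Alice = 3. So Frank can't be 3.
Dave has just one choice, so Dave = 5. Remove 5 from Jack.
Frank must be 1 (only option left). Strike 1 from Jack, Grace.
That leaves Grace = 2.
Jack must be 7 (only option left).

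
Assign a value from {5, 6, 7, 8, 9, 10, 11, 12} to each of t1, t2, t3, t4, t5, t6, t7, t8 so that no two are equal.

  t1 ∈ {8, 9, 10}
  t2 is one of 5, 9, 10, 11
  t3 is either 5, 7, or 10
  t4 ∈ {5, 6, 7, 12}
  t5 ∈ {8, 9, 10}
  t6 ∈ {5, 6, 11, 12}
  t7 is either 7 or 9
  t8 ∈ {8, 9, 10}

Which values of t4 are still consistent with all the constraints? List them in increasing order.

t1, t5, t8 between them cover only {8, 9, 10} — a naked triple. Remove those values from t2, t3, t7.
t7 has just one choice, so t7 = 7. Strike 7 from t3, t4.
t3's domain is down to {5}, so t3 = 5. Strike 5 from t2, t4, t6.
t2 has just one choice, so t2 = 11. Eliminate 11 elsewhere: t6.
No further eliminations apply; t4 can still be any of 6, 12.

6, 12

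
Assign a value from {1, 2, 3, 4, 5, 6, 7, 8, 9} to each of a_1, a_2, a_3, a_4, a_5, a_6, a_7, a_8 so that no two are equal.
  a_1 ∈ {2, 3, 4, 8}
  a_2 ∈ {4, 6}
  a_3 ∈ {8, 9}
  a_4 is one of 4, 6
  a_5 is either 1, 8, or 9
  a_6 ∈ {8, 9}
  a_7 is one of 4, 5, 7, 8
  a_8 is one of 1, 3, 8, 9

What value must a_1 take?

a_2 and a_4 between them cover only {4, 6} — a naked pair. Remove those values from a_1, a_7.
a_3 and a_6 between them cover only {8, 9} — a naked pair. Remove those values from a_1, a_5, a_7, a_8.
That leaves a_5 = 1. Remove 1 from a_8.
a_8 must be 3 (only option left). Strike 3 from a_1.
So a_1 = 2.

2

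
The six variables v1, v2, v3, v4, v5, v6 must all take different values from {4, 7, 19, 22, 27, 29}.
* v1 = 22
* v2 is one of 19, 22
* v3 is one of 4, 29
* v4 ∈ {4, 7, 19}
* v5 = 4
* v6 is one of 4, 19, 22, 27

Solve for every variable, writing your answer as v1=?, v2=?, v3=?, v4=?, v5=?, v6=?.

v1's domain is down to {22}, so v1 = 22. Strike 22 from v2, v6.
v2 must be 19 (only option left). Strike 19 from v4, v6.
v5 has just one choice, so v5 = 4. So v3, v4, v6 can't be 4.
v6 must be 27 (only option left).
v3 has just one choice, so v3 = 29.
v4 has just one choice, so v4 = 7.

v1=22, v2=19, v3=29, v4=7, v5=4, v6=27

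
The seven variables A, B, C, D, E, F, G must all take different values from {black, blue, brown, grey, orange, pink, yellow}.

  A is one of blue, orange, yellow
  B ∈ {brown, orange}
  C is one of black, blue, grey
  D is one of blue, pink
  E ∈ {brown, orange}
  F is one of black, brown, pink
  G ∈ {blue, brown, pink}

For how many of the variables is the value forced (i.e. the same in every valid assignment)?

The 7 variables together cover exactly {black, blue, brown, grey, orange, pink, yellow} — 7 values for 7 variables — and grey appears only in C's list, so C = grey.
The 6 still-open variables together cover exactly {black, blue, brown, orange, pink, yellow} — 6 values for 6 variables — and black appears only in F's list, so F = black.
Among the 5 still-open variables, yellow fits only A (and all 5 values in {blue, brown, orange, pink, yellow} must be used), so A = yellow.
B and E between them cover only {brown, orange} — a naked pair. Remove those values from G.
Determined: A=yellow, C=grey, F=black. The other variables each still have more than one consistent value. That makes 3.

3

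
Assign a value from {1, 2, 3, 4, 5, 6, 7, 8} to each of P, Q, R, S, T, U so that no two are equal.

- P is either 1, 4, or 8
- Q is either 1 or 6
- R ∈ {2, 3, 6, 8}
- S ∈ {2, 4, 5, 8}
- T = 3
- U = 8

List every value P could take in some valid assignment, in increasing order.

1, 4

T has just one choice, so T = 3. Strike 3 from R.
U has just one choice, so U = 8. Strike 8 from P, R, S.
No further eliminations apply; P can still be any of 1, 4.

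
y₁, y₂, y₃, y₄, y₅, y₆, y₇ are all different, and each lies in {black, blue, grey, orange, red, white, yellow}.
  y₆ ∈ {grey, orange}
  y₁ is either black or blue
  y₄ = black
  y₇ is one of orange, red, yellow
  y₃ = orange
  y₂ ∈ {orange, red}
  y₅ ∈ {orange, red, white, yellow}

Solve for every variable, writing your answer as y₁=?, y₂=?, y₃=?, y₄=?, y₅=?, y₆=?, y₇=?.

y₃'s domain is down to {orange}, so y₃ = orange. Remove orange from y₂, y₅, y₆, y₇.
y₄ must be black (only option left). So y₁ can't be black.
That leaves y₆ = grey.
y₁ has just one choice, so y₁ = blue.
y₂ has just one choice, so y₂ = red. So y₅, y₇ can't be red.
y₇'s domain is down to {yellow}, so y₇ = yellow. Strike yellow from y₅.
y₅ has just one choice, so y₅ = white.

y₁=blue, y₂=red, y₃=orange, y₄=black, y₅=white, y₆=grey, y₇=yellow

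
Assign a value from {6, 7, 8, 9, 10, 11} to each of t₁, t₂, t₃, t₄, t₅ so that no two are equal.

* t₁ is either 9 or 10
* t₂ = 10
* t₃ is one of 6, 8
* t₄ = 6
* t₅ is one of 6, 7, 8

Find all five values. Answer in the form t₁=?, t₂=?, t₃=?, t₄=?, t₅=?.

t₂ must be 10 (only option left). Remove 10 from t₁.
t₄'s domain is down to {6}, so t₄ = 6. Remove 6 from t₃, t₅.
t₁ must be 9 (only option left).
t₃ has just one choice, so t₃ = 8. Remove 8 from t₅.
t₅'s domain is down to {7}, so t₅ = 7.

t₁=9, t₂=10, t₃=8, t₄=6, t₅=7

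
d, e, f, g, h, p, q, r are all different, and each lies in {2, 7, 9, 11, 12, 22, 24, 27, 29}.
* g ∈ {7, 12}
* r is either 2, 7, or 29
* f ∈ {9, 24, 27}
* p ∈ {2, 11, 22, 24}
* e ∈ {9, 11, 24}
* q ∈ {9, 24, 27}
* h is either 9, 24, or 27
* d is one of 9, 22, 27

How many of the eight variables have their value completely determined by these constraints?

f, h, q between them cover only {9, 24, 27} — a naked triple. Remove those values from d, e, p.
d has just one choice, so d = 22. Eliminate 22 elsewhere: p.
e has just one choice, so e = 11. So p can't be 11.
p's domain is down to {2}, so p = 2. Remove 2 from r.
Determined: d=22, e=11, p=2. The other variables each still have more than one consistent value. That makes 3.

3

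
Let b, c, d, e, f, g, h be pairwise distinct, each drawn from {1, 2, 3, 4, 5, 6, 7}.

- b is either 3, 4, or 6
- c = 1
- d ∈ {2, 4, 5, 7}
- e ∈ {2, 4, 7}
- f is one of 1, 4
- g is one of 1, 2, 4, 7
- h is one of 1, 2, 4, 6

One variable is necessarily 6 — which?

h

c must be 1 (only option left). So f, g, h can't be 1.
f's domain is down to {4}, so f = 4. Eliminate 4 elsewhere: b, d, e, g, h.
The 5 still-open variables together cover exactly {2, 3, 5, 6, 7} — 5 values for 5 variables — and 3 appears only in b's list, so b = 3.
Among the 4 still-open variables, 5 fits only d (and all 4 values in {2, 5, 6, 7} must be used), so d = 5.
The 3 still-open variables together cover exactly {2, 6, 7} — 3 values for 3 variables — and 6 appears only in h's list, so h = 6.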